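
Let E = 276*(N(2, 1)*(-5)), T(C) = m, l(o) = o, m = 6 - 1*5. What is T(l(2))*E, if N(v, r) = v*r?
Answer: -2760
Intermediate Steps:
m = 1 (m = 6 - 5 = 1)
T(C) = 1
N(v, r) = r*v
E = -2760 (E = 276*((1*2)*(-5)) = 276*(2*(-5)) = 276*(-10) = -2760)
T(l(2))*E = 1*(-2760) = -2760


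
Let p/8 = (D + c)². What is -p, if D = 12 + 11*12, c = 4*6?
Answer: -225792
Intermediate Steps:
c = 24
D = 144 (D = 12 + 132 = 144)
p = 225792 (p = 8*(144 + 24)² = 8*168² = 8*28224 = 225792)
-p = -1*225792 = -225792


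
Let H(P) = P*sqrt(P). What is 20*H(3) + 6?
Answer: 6 + 60*sqrt(3) ≈ 109.92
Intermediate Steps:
H(P) = P**(3/2)
20*H(3) + 6 = 20*3**(3/2) + 6 = 20*(3*sqrt(3)) + 6 = 60*sqrt(3) + 6 = 6 + 60*sqrt(3)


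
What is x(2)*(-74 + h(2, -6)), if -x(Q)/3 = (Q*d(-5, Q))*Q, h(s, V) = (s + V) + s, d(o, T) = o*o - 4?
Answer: 19152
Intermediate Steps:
d(o, T) = -4 + o² (d(o, T) = o² - 4 = -4 + o²)
h(s, V) = V + 2*s (h(s, V) = (V + s) + s = V + 2*s)
x(Q) = -63*Q² (x(Q) = -3*Q*(-4 + (-5)²)*Q = -3*Q*(-4 + 25)*Q = -3*Q*21*Q = -3*21*Q*Q = -63*Q²)
x(2)*(-74 + h(2, -6)) = (-63*2²)*(-74 + (-6 + 2*2)) = (-63*4)*(-74 + (-6 + 4)) = -252*(-74 - 2) = -252*(-76) = 19152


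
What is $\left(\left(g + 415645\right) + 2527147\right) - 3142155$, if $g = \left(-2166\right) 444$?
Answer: $-1161067$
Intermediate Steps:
$g = -961704$
$\left(\left(g + 415645\right) + 2527147\right) - 3142155 = \left(\left(-961704 + 415645\right) + 2527147\right) - 3142155 = \left(-546059 + 2527147\right) - 3142155 = 1981088 - 3142155 = -1161067$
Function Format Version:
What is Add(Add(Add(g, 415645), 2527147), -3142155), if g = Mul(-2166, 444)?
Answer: -1161067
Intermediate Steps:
g = -961704
Add(Add(Add(g, 415645), 2527147), -3142155) = Add(Add(Add(-961704, 415645), 2527147), -3142155) = Add(Add(-546059, 2527147), -3142155) = Add(1981088, -3142155) = -1161067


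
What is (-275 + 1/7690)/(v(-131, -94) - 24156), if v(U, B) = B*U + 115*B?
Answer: 302107/24884840 ≈ 0.012140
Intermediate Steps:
v(U, B) = 115*B + B*U
(-275 + 1/7690)/(v(-131, -94) - 24156) = (-275 + 1/7690)/(-94*(115 - 131) - 24156) = (-275 + 1/7690)/(-94*(-16) - 24156) = -2114749/(7690*(1504 - 24156)) = -2114749/7690/(-22652) = -2114749/7690*(-1/22652) = 302107/24884840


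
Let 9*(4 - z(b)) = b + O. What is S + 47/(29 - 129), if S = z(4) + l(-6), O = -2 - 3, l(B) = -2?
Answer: 1477/900 ≈ 1.6411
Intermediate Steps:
O = -5
z(b) = 41/9 - b/9 (z(b) = 4 - (b - 5)/9 = 4 - (-5 + b)/9 = 4 + (5/9 - b/9) = 41/9 - b/9)
S = 19/9 (S = (41/9 - ⅑*4) - 2 = (41/9 - 4/9) - 2 = 37/9 - 2 = 19/9 ≈ 2.1111)
S + 47/(29 - 129) = 19/9 + 47/(29 - 129) = 19/9 + 47/(-100) = 19/9 - 1/100*47 = 19/9 - 47/100 = 1477/900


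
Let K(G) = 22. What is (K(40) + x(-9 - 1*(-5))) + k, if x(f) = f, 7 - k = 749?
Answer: -724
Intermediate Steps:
k = -742 (k = 7 - 1*749 = 7 - 749 = -742)
(K(40) + x(-9 - 1*(-5))) + k = (22 + (-9 - 1*(-5))) - 742 = (22 + (-9 + 5)) - 742 = (22 - 4) - 742 = 18 - 742 = -724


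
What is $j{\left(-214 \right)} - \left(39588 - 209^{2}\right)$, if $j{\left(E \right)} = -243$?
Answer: $3850$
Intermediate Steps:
$j{\left(-214 \right)} - \left(39588 - 209^{2}\right) = -243 - \left(39588 - 209^{2}\right) = -243 - \left(39588 - 43681\right) = -243 - -4093 = -243 + 4093 = 3850$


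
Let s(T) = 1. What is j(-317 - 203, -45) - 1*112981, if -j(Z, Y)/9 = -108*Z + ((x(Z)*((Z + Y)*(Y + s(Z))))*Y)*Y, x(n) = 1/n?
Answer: 6574729/26 ≈ 2.5287e+5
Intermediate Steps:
j(Z, Y) = 972*Z - 9*Y²*(1 + Y)*(Y + Z)/Z (j(Z, Y) = -9*(-108*Z + ((((Z + Y)*(Y + 1))/Z)*Y)*Y) = -9*(-108*Z + ((((Y + Z)*(1 + Y))/Z)*Y)*Y) = -9*(-108*Z + ((((1 + Y)*(Y + Z))/Z)*Y)*Y) = -9*(-108*Z + (((1 + Y)*(Y + Z)/Z)*Y)*Y) = -9*(-108*Z + (Y*(1 + Y)*(Y + Z)/Z)*Y) = -9*(-108*Z + Y²*(1 + Y)*(Y + Z)/Z) = 972*Z - 9*Y²*(1 + Y)*(Y + Z)/Z)
j(-317 - 203, -45) - 1*112981 = 9*(-1*(-45)³ - 1*(-45)⁴ + (-317 - 203)*(-1*(-45)² - 1*(-45)³ + 108*(-317 - 203)))/(-317 - 203) - 1*112981 = 9*(-1*(-91125) - 1*4100625 - 520*(-1*2025 - 1*(-91125) + 108*(-520)))/(-520) - 112981 = 9*(-1/520)*(91125 - 4100625 - 520*(-2025 + 91125 - 56160)) - 112981 = 9*(-1/520)*(91125 - 4100625 - 520*32940) - 112981 = 9*(-1/520)*(91125 - 4100625 - 17128800) - 112981 = 9*(-1/520)*(-21138300) - 112981 = 9512235/26 - 112981 = 6574729/26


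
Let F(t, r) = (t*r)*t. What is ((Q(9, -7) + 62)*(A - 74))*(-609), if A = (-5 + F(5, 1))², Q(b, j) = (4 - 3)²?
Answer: -12507642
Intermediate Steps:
Q(b, j) = 1 (Q(b, j) = 1² = 1)
F(t, r) = r*t² (F(t, r) = (r*t)*t = r*t²)
A = 400 (A = (-5 + 1*5²)² = (-5 + 1*25)² = (-5 + 25)² = 20² = 400)
((Q(9, -7) + 62)*(A - 74))*(-609) = ((1 + 62)*(400 - 74))*(-609) = (63*326)*(-609) = 20538*(-609) = -12507642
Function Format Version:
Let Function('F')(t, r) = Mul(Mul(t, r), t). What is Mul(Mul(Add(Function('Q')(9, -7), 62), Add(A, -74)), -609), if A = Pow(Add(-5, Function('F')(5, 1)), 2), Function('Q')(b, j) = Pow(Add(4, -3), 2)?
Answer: -12507642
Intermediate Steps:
Function('Q')(b, j) = 1 (Function('Q')(b, j) = Pow(1, 2) = 1)
Function('F')(t, r) = Mul(r, Pow(t, 2)) (Function('F')(t, r) = Mul(Mul(r, t), t) = Mul(r, Pow(t, 2)))
A = 400 (A = Pow(Add(-5, Mul(1, Pow(5, 2))), 2) = Pow(Add(-5, Mul(1, 25)), 2) = Pow(Add(-5, 25), 2) = Pow(20, 2) = 400)
Mul(Mul(Add(Function('Q')(9, -7), 62), Add(A, -74)), -609) = Mul(Mul(Add(1, 62), Add(400, -74)), -609) = Mul(Mul(63, 326), -609) = Mul(20538, -609) = -12507642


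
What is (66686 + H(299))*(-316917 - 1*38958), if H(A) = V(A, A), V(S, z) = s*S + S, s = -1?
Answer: -23731880250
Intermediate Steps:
V(S, z) = 0 (V(S, z) = -S + S = 0)
H(A) = 0
(66686 + H(299))*(-316917 - 1*38958) = (66686 + 0)*(-316917 - 1*38958) = 66686*(-316917 - 38958) = 66686*(-355875) = -23731880250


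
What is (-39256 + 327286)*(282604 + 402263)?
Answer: 197262242010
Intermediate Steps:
(-39256 + 327286)*(282604 + 402263) = 288030*684867 = 197262242010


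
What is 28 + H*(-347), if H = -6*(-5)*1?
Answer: -10382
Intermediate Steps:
H = 30 (H = 30*1 = 30)
28 + H*(-347) = 28 + 30*(-347) = 28 - 10410 = -10382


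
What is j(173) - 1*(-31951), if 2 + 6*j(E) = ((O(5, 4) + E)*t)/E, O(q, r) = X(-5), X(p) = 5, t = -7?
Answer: 16581773/519 ≈ 31949.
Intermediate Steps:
O(q, r) = 5
j(E) = -1/3 + (-35 - 7*E)/(6*E) (j(E) = -1/3 + (((5 + E)*(-7))/E)/6 = -1/3 + ((-35 - 7*E)/E)/6 = -1/3 + (-35 - 7*E)/(6*E))
j(173) - 1*(-31951) = (1/6)*(-35 - 9*173)/173 - 1*(-31951) = (1/6)*(1/173)*(-35 - 1557) + 31951 = (1/6)*(1/173)*(-1592) + 31951 = -796/519 + 31951 = 16581773/519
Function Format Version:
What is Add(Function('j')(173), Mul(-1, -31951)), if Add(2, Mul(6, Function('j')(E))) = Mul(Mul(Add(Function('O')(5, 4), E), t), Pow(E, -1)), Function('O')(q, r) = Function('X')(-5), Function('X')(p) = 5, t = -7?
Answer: Rational(16581773, 519) ≈ 31949.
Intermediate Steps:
Function('O')(q, r) = 5
Function('j')(E) = Add(Rational(-1, 3), Mul(Rational(1, 6), Pow(E, -1), Add(-35, Mul(-7, E)))) (Function('j')(E) = Add(Rational(-1, 3), Mul(Rational(1, 6), Mul(Mul(Add(5, E), -7), Pow(E, -1)))) = Add(Rational(-1, 3), Mul(Rational(1, 6), Mul(Add(-35, Mul(-7, E)), Pow(E, -1)))) = Add(Rational(-1, 3), Mul(Rational(1, 6), Mul(Pow(E, -1), Add(-35, Mul(-7, E))))) = Add(Rational(-1, 3), Mul(Rational(1, 6), Pow(E, -1), Add(-35, Mul(-7, E)))))
Add(Function('j')(173), Mul(-1, -31951)) = Add(Mul(Rational(1, 6), Pow(173, -1), Add(-35, Mul(-9, 173))), Mul(-1, -31951)) = Add(Mul(Rational(1, 6), Rational(1, 173), Add(-35, -1557)), 31951) = Add(Mul(Rational(1, 6), Rational(1, 173), -1592), 31951) = Add(Rational(-796, 519), 31951) = Rational(16581773, 519)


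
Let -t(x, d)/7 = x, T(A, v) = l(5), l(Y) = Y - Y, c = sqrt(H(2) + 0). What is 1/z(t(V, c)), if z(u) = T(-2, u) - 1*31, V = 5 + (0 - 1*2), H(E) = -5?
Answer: -1/31 ≈ -0.032258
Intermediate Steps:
c = I*sqrt(5) (c = sqrt(-5 + 0) = sqrt(-5) = I*sqrt(5) ≈ 2.2361*I)
l(Y) = 0
T(A, v) = 0
V = 3 (V = 5 + (0 - 2) = 5 - 2 = 3)
t(x, d) = -7*x
z(u) = -31 (z(u) = 0 - 1*31 = 0 - 31 = -31)
1/z(t(V, c)) = 1/(-31) = -1/31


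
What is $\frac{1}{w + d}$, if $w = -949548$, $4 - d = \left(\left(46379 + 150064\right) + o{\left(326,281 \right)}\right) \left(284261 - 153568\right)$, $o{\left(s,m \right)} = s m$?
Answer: $- \frac{1}{37646937501} \approx -2.6563 \cdot 10^{-11}$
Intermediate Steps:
$o{\left(s,m \right)} = m s$
$d = -37645987953$ ($d = 4 - \left(\left(46379 + 150064\right) + 281 \cdot 326\right) \left(284261 - 153568\right) = 4 - \left(196443 + 91606\right) 130693 = 4 - 288049 \cdot 130693 = 4 - 37645987957 = -37645987953$)
$\frac{1}{w + d} = \frac{1}{-949548 - 37645987953} = \frac{1}{-37646937501} = - \frac{1}{37646937501}$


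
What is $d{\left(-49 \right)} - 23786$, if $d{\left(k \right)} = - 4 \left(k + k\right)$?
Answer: $-23394$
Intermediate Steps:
$d{\left(k \right)} = - 8 k$ ($d{\left(k \right)} = - 4 \cdot 2 k = - 8 k$)
$d{\left(-49 \right)} - 23786 = \left(-8\right) \left(-49\right) - 23786 = 392 - 23786 = -23394$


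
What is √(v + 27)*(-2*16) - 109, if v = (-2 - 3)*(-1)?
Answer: -109 - 128*√2 ≈ -290.02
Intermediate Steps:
v = 5 (v = -5*(-1) = 5)
√(v + 27)*(-2*16) - 109 = √(5 + 27)*(-2*16) - 109 = √32*(-32) - 109 = (4*√2)*(-32) - 109 = -128*√2 - 109 = -109 - 128*√2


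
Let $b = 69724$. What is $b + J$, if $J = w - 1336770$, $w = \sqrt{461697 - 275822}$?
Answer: $-1267046 + 5 \sqrt{7435} \approx -1.2666 \cdot 10^{6}$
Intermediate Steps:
$w = 5 \sqrt{7435}$ ($w = \sqrt{185875} = 5 \sqrt{7435} \approx 431.13$)
$J = -1336770 + 5 \sqrt{7435}$ ($J = 5 \sqrt{7435} - 1336770 = -1336770 + 5 \sqrt{7435} \approx -1.3363 \cdot 10^{6}$)
$b + J = 69724 - \left(1336770 - 5 \sqrt{7435}\right) = -1267046 + 5 \sqrt{7435}$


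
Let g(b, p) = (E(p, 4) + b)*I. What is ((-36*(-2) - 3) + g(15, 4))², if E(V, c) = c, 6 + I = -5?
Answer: 19600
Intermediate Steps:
I = -11 (I = -6 - 5 = -11)
g(b, p) = -44 - 11*b (g(b, p) = (4 + b)*(-11) = -44 - 11*b)
((-36*(-2) - 3) + g(15, 4))² = ((-36*(-2) - 3) + (-44 - 11*15))² = ((-9*(-8) - 3) + (-44 - 165))² = ((72 - 3) - 209)² = (69 - 209)² = (-140)² = 19600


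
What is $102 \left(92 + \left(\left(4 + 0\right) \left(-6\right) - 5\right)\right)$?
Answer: $6426$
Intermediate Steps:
$102 \left(92 + \left(\left(4 + 0\right) \left(-6\right) - 5\right)\right) = 102 \left(92 + \left(4 \left(-6\right) - 5\right)\right) = 102 \left(92 - 29\right) = 102 \cdot 63 = 6426$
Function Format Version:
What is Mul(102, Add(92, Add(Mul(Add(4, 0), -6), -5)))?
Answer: 6426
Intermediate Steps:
Mul(102, Add(92, Add(Mul(Add(4, 0), -6), -5))) = Mul(102, Add(92, Add(Mul(4, -6), -5))) = Mul(102, Add(92, Add(-24, -5))) = Mul(102, Add(92, -29)) = Mul(102, 63) = 6426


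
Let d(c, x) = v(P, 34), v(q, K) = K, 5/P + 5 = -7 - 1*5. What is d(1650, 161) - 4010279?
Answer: -4010245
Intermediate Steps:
P = -5/17 (P = 5/(-5 + (-7 - 1*5)) = 5/(-5 + (-7 - 5)) = 5/(-5 - 12) = 5/(-17) = 5*(-1/17) = -5/17 ≈ -0.29412)
d(c, x) = 34
d(1650, 161) - 4010279 = 34 - 4010279 = -4010245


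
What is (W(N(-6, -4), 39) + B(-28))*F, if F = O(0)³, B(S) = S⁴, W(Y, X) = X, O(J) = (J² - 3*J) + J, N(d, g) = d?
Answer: 0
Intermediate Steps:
O(J) = J² - 2*J
F = 0 (F = (0*(-2 + 0))³ = (0*(-2))³ = 0³ = 0)
(W(N(-6, -4), 39) + B(-28))*F = (39 + (-28)⁴)*0 = (39 + 614656)*0 = 614695*0 = 0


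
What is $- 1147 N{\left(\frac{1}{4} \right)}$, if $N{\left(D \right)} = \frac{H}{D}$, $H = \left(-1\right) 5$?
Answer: $22940$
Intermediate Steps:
$H = -5$
$N{\left(D \right)} = - \frac{5}{D}$
$- 1147 N{\left(\frac{1}{4} \right)} = - 1147 \left(- \frac{5}{\frac{1}{4}}\right) = - 1147 \left(- 5 \frac{1}{\frac{1}{4}}\right) = - 1147 \left(\left(-5\right) 4\right) = \left(-1147\right) \left(-20\right) = 22940$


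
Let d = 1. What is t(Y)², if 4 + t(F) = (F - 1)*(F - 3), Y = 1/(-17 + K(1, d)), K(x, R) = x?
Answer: 36481/65536 ≈ 0.55666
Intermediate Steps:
Y = -1/16 (Y = 1/(-17 + 1) = 1/(-16) = -1/16 ≈ -0.062500)
t(F) = -4 + (-1 + F)*(-3 + F) (t(F) = -4 + (F - 1)*(F - 3) = -4 + (-1 + F)*(-3 + F))
t(Y)² = (-1 + (-1/16)² - 4*(-1/16))² = (-1 + 1/256 + ¼)² = (-191/256)² = 36481/65536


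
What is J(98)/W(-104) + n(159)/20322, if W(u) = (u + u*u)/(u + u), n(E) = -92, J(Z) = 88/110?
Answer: -104978/5232915 ≈ -0.020061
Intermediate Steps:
J(Z) = 4/5 (J(Z) = 88*(1/110) = 4/5)
W(u) = (u + u**2)/(2*u) (W(u) = (u + u**2)/((2*u)) = (u + u**2)*(1/(2*u)) = (u + u**2)/(2*u))
J(98)/W(-104) + n(159)/20322 = 4/(5*(1/2 + (1/2)*(-104))) - 92/20322 = 4/(5*(1/2 - 52)) - 92*1/20322 = 4/(5*(-103/2)) - 46/10161 = (4/5)*(-2/103) - 46/10161 = -8/515 - 46/10161 = -104978/5232915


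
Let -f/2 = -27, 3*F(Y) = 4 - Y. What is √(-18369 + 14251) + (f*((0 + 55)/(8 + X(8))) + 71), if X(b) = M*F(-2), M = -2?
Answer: 1627/2 + I*√4118 ≈ 813.5 + 64.172*I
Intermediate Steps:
F(Y) = 4/3 - Y/3 (F(Y) = (4 - Y)/3 = 4/3 - Y/3)
f = 54 (f = -2*(-27) = 54)
X(b) = -4 (X(b) = -2*(4/3 - ⅓*(-2)) = -2*(4/3 + ⅔) = -2*2 = -4)
√(-18369 + 14251) + (f*((0 + 55)/(8 + X(8))) + 71) = √(-18369 + 14251) + (54*((0 + 55)/(8 - 4)) + 71) = √(-4118) + (54*(55/4) + 71) = I*√4118 + (54*(55*(¼)) + 71) = I*√4118 + (54*(55/4) + 71) = I*√4118 + (1485/2 + 71) = I*√4118 + 1627/2 = 1627/2 + I*√4118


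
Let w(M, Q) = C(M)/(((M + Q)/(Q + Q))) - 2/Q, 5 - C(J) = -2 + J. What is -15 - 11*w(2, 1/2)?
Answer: 7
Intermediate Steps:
C(J) = 7 - J (C(J) = 5 - (-2 + J) = 5 + (2 - J) = 7 - J)
w(M, Q) = -2/Q + 2*Q*(7 - M)/(M + Q) (w(M, Q) = (7 - M)/(((M + Q)/(Q + Q))) - 2/Q = (7 - M)/(((M + Q)/((2*Q)))) - 2/Q = (7 - M)/(((M + Q)*(1/(2*Q)))) - 2/Q = (7 - M)/(((M + Q)/(2*Q))) - 2/Q = (7 - M)*(2*Q/(M + Q)) - 2/Q = 2*Q*(7 - M)/(M + Q) - 2/Q = -2/Q + 2*Q*(7 - M)/(M + Q))
-15 - 11*w(2, 1/2) = -15 - 22*(-1*2 - 1/2 + (1/2)²*(7 - 1*2))/((1/2)*(2 + 1/2)) = -15 - 22*(-2 - 1*½ + (½)²*(7 - 2))/(½*(2 + ½)) = -15 - 22*2*(-2 - ½ + (¼)*5)/5/2 = -15 - 22*2*2*(-2 - ½ + 5/4)/5 = -15 - 22*2*2*(-5)/(5*4) = -15 - 11*(-2) = -15 + 22 = 7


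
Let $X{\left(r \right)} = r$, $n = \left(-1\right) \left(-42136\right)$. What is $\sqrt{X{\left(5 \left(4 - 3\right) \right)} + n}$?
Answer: $\sqrt{42141} \approx 205.28$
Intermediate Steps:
$n = 42136$
$\sqrt{X{\left(5 \left(4 - 3\right) \right)} + n} = \sqrt{5 \left(4 - 3\right) + 42136} = \sqrt{5 \cdot 1 + 42136} = \sqrt{5 + 42136} = \sqrt{42141}$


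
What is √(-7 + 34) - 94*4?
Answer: -376 + 3*√3 ≈ -370.80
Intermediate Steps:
√(-7 + 34) - 94*4 = √27 - 376 = 3*√3 - 376 = -376 + 3*√3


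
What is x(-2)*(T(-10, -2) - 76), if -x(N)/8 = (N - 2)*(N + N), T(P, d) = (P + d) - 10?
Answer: 12544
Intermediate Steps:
T(P, d) = -10 + P + d
x(N) = -16*N*(-2 + N) (x(N) = -8*(N - 2)*(N + N) = -8*(-2 + N)*2*N = -16*N*(-2 + N))
x(-2)*(T(-10, -2) - 76) = (16*(-2)*(2 - 1*(-2)))*((-10 - 10 - 2) - 76) = (16*(-2)*(2 + 2))*(-22 - 76) = (16*(-2)*4)*(-98) = -128*(-98) = 12544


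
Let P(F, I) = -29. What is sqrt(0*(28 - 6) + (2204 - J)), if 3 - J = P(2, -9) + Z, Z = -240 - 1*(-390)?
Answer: 3*sqrt(258) ≈ 48.187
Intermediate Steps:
Z = 150 (Z = -240 + 390 = 150)
J = -118 (J = 3 - (-29 + 150) = 3 - 1*121 = 3 - 121 = -118)
sqrt(0*(28 - 6) + (2204 - J)) = sqrt(0*(28 - 6) + (2204 - 1*(-118))) = sqrt(0*22 + (2204 + 118)) = sqrt(0 + 2322) = sqrt(2322) = 3*sqrt(258)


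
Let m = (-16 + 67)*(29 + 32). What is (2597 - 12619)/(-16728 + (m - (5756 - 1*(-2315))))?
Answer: 5011/10844 ≈ 0.46210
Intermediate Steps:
m = 3111 (m = 51*61 = 3111)
(2597 - 12619)/(-16728 + (m - (5756 - 1*(-2315)))) = (2597 - 12619)/(-16728 + (3111 - (5756 - 1*(-2315)))) = -10022/(-16728 + (3111 - (5756 + 2315))) = -10022/(-16728 + (3111 - 1*8071)) = -10022/(-16728 + (3111 - 8071)) = -10022/(-16728 - 4960) = -10022/(-21688) = -10022*(-1/21688) = 5011/10844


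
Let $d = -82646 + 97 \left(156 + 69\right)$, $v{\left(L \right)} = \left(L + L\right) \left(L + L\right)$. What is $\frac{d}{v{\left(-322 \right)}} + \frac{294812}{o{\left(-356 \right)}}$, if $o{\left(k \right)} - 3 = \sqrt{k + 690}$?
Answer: $- \frac{366827215721}{134789200} + \frac{294812 \sqrt{334}}{325} \approx 13857.0$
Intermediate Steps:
$o{\left(k \right)} = 3 + \sqrt{690 + k}$ ($o{\left(k \right)} = 3 + \sqrt{k + 690} = 3 + \sqrt{690 + k}$)
$v{\left(L \right)} = 4 L^{2}$ ($v{\left(L \right)} = 2 L 2 L = 4 L^{2}$)
$d = -60821$ ($d = -82646 + 97 \cdot 225 = -82646 + 21825 = -60821$)
$\frac{d}{v{\left(-322 \right)}} + \frac{294812}{o{\left(-356 \right)}} = - \frac{60821}{4 \left(-322\right)^{2}} + \frac{294812}{3 + \sqrt{690 - 356}} = - \frac{60821}{4 \cdot 103684} + \frac{294812}{3 + \sqrt{334}} = - \frac{60821}{414736} + \frac{294812}{3 + \sqrt{334}}$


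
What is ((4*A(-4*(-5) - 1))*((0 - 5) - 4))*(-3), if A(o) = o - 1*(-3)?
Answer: 2376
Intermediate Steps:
A(o) = 3 + o (A(o) = o + 3 = 3 + o)
((4*A(-4*(-5) - 1))*((0 - 5) - 4))*(-3) = ((4*(3 + (-4*(-5) - 1)))*((0 - 5) - 4))*(-3) = ((4*(3 + (20 - 1)))*(-5 - 4))*(-3) = ((4*(3 + 19))*(-9))*(-3) = ((4*22)*(-9))*(-3) = (88*(-9))*(-3) = -792*(-3) = 2376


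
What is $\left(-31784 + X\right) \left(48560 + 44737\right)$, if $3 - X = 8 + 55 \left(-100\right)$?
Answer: $-2452684833$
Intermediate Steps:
$X = 5495$ ($X = 3 - \left(8 + 55 \left(-100\right)\right) = 3 - \left(8 - 5500\right) = 3 - -5492 = 3 + 5492 = 5495$)
$\left(-31784 + X\right) \left(48560 + 44737\right) = \left(-31784 + 5495\right) \left(48560 + 44737\right) = \left(-26289\right) 93297 = -2452684833$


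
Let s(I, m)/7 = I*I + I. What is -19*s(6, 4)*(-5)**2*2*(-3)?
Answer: 837900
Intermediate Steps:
s(I, m) = 7*I + 7*I**2 (s(I, m) = 7*(I*I + I) = 7*(I**2 + I) = 7*(I + I**2) = 7*I + 7*I**2)
-19*s(6, 4)*(-5)**2*2*(-3) = -19*(7*6*(1 + 6))*(-5)**2*2*(-3) = -19*(7*6*7)*25*2*(-3) = -19*294*25*2*(-3) = -139650*2*(-3) = -19*14700*(-3) = -279300*(-3) = 837900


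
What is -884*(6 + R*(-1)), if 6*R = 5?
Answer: -13702/3 ≈ -4567.3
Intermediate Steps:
R = ⅚ (R = (⅙)*5 = ⅚ ≈ 0.83333)
-884*(6 + R*(-1)) = -884*(6 + (⅚)*(-1)) = -884*(6 - ⅚) = -884*31/6 = -13702/3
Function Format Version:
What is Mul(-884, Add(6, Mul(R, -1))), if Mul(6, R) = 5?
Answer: Rational(-13702, 3) ≈ -4567.3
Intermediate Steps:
R = Rational(5, 6) (R = Mul(Rational(1, 6), 5) = Rational(5, 6) ≈ 0.83333)
Mul(-884, Add(6, Mul(R, -1))) = Mul(-884, Add(6, Mul(Rational(5, 6), -1))) = Mul(-884, Add(6, Rational(-5, 6))) = Mul(-884, Rational(31, 6)) = Rational(-13702, 3)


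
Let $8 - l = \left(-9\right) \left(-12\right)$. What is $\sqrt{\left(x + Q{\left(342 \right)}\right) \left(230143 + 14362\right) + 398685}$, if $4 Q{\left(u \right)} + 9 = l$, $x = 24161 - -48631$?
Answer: $\frac{\sqrt{71166975535}}{2} \approx 1.3339 \cdot 10^{5}$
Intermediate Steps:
$x = 72792$ ($x = 24161 + 48631 = 72792$)
$l = -100$ ($l = 8 - \left(-9\right) \left(-12\right) = 8 - 108 = -100$)
$Q{\left(u \right)} = - \frac{109}{4}$ ($Q{\left(u \right)} = - \frac{9}{4} + \frac{1}{4} \left(-100\right) = - \frac{9}{4} - 25 = - \frac{109}{4}$)
$\sqrt{\left(x + Q{\left(342 \right)}\right) \left(230143 + 14362\right) + 398685} = \sqrt{\left(72792 - \frac{109}{4}\right) \left(230143 + 14362\right) + 398685} = \sqrt{\frac{291059}{4} \cdot 244505 + 398685} = \sqrt{\frac{71165380795}{4} + 398685} = \sqrt{\frac{71166975535}{4}} = \frac{\sqrt{71166975535}}{2}$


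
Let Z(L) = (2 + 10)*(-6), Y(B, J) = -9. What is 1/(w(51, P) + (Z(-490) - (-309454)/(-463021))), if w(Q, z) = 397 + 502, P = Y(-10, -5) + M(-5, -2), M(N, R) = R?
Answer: 463021/382608913 ≈ 0.0012102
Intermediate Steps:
Z(L) = -72 (Z(L) = 12*(-6) = -72)
P = -11 (P = -9 - 2 = -11)
w(Q, z) = 899
1/(w(51, P) + (Z(-490) - (-309454)/(-463021))) = 1/(899 + (-72 - (-309454)/(-463021))) = 1/(899 + (-72 - (-309454)*(-1)/463021)) = 1/(899 + (-72 - 1*309454/463021)) = 1/(899 + (-72 - 309454/463021)) = 1/(899 - 33646966/463021) = 1/(382608913/463021) = 463021/382608913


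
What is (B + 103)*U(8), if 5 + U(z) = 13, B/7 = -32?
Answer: -968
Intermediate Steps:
B = -224 (B = 7*(-32) = -224)
U(z) = 8 (U(z) = -5 + 13 = 8)
(B + 103)*U(8) = (-224 + 103)*8 = -121*8 = -968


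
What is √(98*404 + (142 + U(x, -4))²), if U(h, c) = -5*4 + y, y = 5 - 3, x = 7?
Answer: 2*√13742 ≈ 234.45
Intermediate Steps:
y = 2
U(h, c) = -18 (U(h, c) = -5*4 + 2 = -20 + 2 = -18)
√(98*404 + (142 + U(x, -4))²) = √(98*404 + (142 - 18)²) = √(39592 + 124²) = √(39592 + 15376) = √54968 = 2*√13742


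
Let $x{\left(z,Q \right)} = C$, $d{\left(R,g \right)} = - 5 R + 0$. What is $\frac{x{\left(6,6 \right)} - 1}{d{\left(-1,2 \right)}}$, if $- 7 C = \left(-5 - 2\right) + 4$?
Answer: $- \frac{4}{35} \approx -0.11429$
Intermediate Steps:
$d{\left(R,g \right)} = - 5 R$
$C = \frac{3}{7}$ ($C = - \frac{\left(-5 - 2\right) + 4}{7} = - \frac{-7 + 4}{7} = \left(- \frac{1}{7}\right) \left(-3\right) = \frac{3}{7} \approx 0.42857$)
$x{\left(z,Q \right)} = \frac{3}{7}$
$\frac{x{\left(6,6 \right)} - 1}{d{\left(-1,2 \right)}} = \frac{\frac{3}{7} - 1}{\left(-5\right) \left(-1\right)} = \frac{1}{5} \left(- \frac{4}{7}\right) = - \frac{4}{35}$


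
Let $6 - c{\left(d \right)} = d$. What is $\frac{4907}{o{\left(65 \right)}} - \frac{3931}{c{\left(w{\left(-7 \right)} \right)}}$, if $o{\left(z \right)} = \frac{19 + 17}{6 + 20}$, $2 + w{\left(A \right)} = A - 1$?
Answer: $\frac{474949}{144} \approx 3298.3$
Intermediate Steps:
$w{\left(A \right)} = -3 + A$ ($w{\left(A \right)} = -2 + \left(A - 1\right) = -2 + \left(-1 + A\right) = -3 + A$)
$c{\left(d \right)} = 6 - d$
$o{\left(z \right)} = \frac{18}{13}$ ($o{\left(z \right)} = \frac{36}{26} = 36 \cdot \frac{1}{26} = \frac{18}{13}$)
$\frac{4907}{o{\left(65 \right)}} - \frac{3931}{c{\left(w{\left(-7 \right)} \right)}} = \frac{4907}{\frac{18}{13}} - \frac{3931}{6 - \left(-3 - 7\right)} = 4907 \cdot \frac{13}{18} - \frac{3931}{6 - -10} = \frac{63791}{18} - \frac{3931}{6 + 10} = \frac{63791}{18} - \frac{3931}{16} = \frac{474949}{144}$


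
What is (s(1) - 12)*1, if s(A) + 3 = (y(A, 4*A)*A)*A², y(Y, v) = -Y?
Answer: -16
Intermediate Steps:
s(A) = -3 - A⁴ (s(A) = -3 + ((-A)*A)*A² = -3 + (-A²)*A² = -3 - A⁴)
(s(1) - 12)*1 = ((-3 - 1*1⁴) - 12)*1 = ((-3 - 1*1) - 12)*1 = ((-3 - 1) - 12)*1 = (-4 - 12)*1 = -16*1 = -16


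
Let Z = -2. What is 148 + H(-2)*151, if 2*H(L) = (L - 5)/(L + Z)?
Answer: 2241/8 ≈ 280.13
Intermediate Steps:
H(L) = (-5 + L)/(2*(-2 + L)) (H(L) = ((L - 5)/(L - 2))/2 = ((-5 + L)/(-2 + L))/2 = (-5 + L)/(2*(-2 + L)))
148 + H(-2)*151 = 148 + ((-5 - 2)/(2*(-2 - 2)))*151 = 148 + ((½)*(-7)/(-4))*151 = 148 + ((½)*(-¼)*(-7))*151 = 148 + (7/8)*151 = 148 + 1057/8 = 2241/8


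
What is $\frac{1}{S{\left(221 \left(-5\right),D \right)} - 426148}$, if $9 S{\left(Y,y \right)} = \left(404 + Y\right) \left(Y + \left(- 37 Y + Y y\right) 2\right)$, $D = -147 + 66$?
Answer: $- \frac{9}{185867507} \approx -4.8422 \cdot 10^{-8}$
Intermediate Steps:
$D = -81$
$S{\left(Y,y \right)} = \frac{\left(404 + Y\right) \left(- 73 Y + 2 Y y\right)}{9}$ ($S{\left(Y,y \right)} = \frac{\left(404 + Y\right) \left(Y + \left(- 37 Y + Y y\right) 2\right)}{9} = \frac{\left(404 + Y\right) \left(Y + \left(- 74 Y + 2 Y y\right)\right)}{9} = \frac{\left(404 + Y\right) \left(- 73 Y + 2 Y y\right)}{9}$)
$\frac{1}{S{\left(221 \left(-5\right),D \right)} - 426148} = \frac{1}{\frac{221 \left(-5\right) \left(-29492 - 73 \cdot 221 \left(-5\right) + 808 \left(-81\right) + 2 \cdot 221 \left(-5\right) \left(-81\right)\right)}{9} - 426148} = \frac{1}{\frac{1}{9} \left(-1105\right) \left(-29492 - -80665 - 65448 + 2 \left(-1105\right) \left(-81\right)\right) - 426148} = \frac{1}{\frac{1}{9} \left(-1105\right) \left(-29492 + 80665 - 65448 + 179010\right) - 426148} = \frac{1}{\frac{1}{9} \left(-1105\right) 164735 - 426148} = \frac{1}{- \frac{182032175}{9} - 426148} = \frac{1}{- \frac{185867507}{9}} = - \frac{9}{185867507}$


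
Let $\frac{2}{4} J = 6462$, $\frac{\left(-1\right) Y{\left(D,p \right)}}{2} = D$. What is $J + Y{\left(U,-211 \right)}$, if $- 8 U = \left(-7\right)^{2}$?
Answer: $\frac{51745}{4} \approx 12936.0$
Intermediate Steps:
$U = - \frac{49}{8}$ ($U = - \frac{\left(-7\right)^{2}}{8} = \left(- \frac{1}{8}\right) 49 = - \frac{49}{8} \approx -6.125$)
$Y{\left(D,p \right)} = - 2 D$
$J = 12924$ ($J = 2 \cdot 6462 = 12924$)
$J + Y{\left(U,-211 \right)} = 12924 - - \frac{49}{4} = 12924 + \frac{49}{4} = \frac{51745}{4}$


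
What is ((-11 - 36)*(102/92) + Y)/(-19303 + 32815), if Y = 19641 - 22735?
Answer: -144721/621552 ≈ -0.23284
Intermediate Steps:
Y = -3094
((-11 - 36)*(102/92) + Y)/(-19303 + 32815) = ((-11 - 36)*(102/92) - 3094)/(-19303 + 32815) = (-4794/92 - 3094)/13512 = (-47*51/46 - 3094)*(1/13512) = (-2397/46 - 3094)*(1/13512) = -144721/46*1/13512 = -144721/621552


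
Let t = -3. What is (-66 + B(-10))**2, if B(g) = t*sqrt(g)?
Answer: 4266 + 396*I*sqrt(10) ≈ 4266.0 + 1252.3*I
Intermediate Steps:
B(g) = -3*sqrt(g)
(-66 + B(-10))**2 = (-66 - 3*I*sqrt(10))**2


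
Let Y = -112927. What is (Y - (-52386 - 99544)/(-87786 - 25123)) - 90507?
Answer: -22969681436/112909 ≈ -2.0344e+5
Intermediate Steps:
(Y - (-52386 - 99544)/(-87786 - 25123)) - 90507 = (-112927 - (-52386 - 99544)/(-87786 - 25123)) - 90507 = (-112927 - (-151930)/(-112909)) - 90507 = (-112927 - (-151930)*(-1)/112909) - 90507 = (-112927 - 1*151930/112909) - 90507 = (-112927 - 151930/112909) - 90507 = -12750626573/112909 - 90507 = -22969681436/112909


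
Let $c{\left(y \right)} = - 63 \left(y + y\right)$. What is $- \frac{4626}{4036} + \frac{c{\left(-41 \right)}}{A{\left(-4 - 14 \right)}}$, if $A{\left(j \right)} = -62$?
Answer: $- \frac{5284197}{62558} \approx -84.469$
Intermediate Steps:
$c{\left(y \right)} = - 126 y$ ($c{\left(y \right)} = - 63 \cdot 2 y = - 126 y$)
$- \frac{4626}{4036} + \frac{c{\left(-41 \right)}}{A{\left(-4 - 14 \right)}} = - \frac{4626}{4036} + \frac{\left(-126\right) \left(-41\right)}{-62} = \left(-4626\right) \frac{1}{4036} + 5166 \left(- \frac{1}{62}\right) = - \frac{2313}{2018} - \frac{2583}{31} = - \frac{5284197}{62558}$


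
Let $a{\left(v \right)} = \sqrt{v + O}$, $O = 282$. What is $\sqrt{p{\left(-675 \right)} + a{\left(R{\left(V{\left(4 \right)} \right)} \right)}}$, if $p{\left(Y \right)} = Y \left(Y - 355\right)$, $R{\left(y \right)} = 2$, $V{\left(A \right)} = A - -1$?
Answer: $\sqrt{695250 + 2 \sqrt{71}} \approx 833.83$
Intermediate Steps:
$V{\left(A \right)} = 1 + A$ ($V{\left(A \right)} = A + 1 = 1 + A$)
$a{\left(v \right)} = \sqrt{282 + v}$ ($a{\left(v \right)} = \sqrt{v + 282} = \sqrt{282 + v}$)
$p{\left(Y \right)} = Y \left(-355 + Y\right)$
$\sqrt{p{\left(-675 \right)} + a{\left(R{\left(V{\left(4 \right)} \right)} \right)}} = \sqrt{- 675 \left(-355 - 675\right) + \sqrt{282 + 2}} = \sqrt{\left(-675\right) \left(-1030\right) + \sqrt{284}} = \sqrt{695250 + 2 \sqrt{71}}$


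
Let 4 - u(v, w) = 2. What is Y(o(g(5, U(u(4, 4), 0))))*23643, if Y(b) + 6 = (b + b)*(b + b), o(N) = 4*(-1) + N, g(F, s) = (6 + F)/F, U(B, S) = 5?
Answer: 4113882/25 ≈ 1.6456e+5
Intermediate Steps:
u(v, w) = 2 (u(v, w) = 4 - 1*2 = 4 - 2 = 2)
g(F, s) = (6 + F)/F
o(N) = -4 + N
Y(b) = -6 + 4*b² (Y(b) = -6 + (b + b)*(b + b) = -6 + (2*b)*(2*b) = -6 + 4*b²)
Y(o(g(5, U(u(4, 4), 0))))*23643 = (-6 + 4*(-4 + (6 + 5)/5)²)*23643 = (-6 + 4*(-4 + (⅕)*11)²)*23643 = (-6 + 4*(-4 + 11/5)²)*23643 = (-6 + 4*(-9/5)²)*23643 = (-6 + 4*(81/25))*23643 = (-6 + 324/25)*23643 = (174/25)*23643 = 4113882/25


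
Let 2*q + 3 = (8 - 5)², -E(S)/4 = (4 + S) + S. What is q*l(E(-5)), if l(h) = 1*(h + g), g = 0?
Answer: 72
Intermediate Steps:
E(S) = -16 - 8*S (E(S) = -4*((4 + S) + S) = -4*(4 + 2*S) = -16 - 8*S)
q = 3 (q = -3/2 + (8 - 5)²/2 = -3/2 + (½)*3² = -3/2 + (½)*9 = -3/2 + 9/2 = 3)
l(h) = h (l(h) = 1*(h + 0) = 1*h = h)
q*l(E(-5)) = 3*(-16 - 8*(-5)) = 3*(-16 + 40) = 3*24 = 72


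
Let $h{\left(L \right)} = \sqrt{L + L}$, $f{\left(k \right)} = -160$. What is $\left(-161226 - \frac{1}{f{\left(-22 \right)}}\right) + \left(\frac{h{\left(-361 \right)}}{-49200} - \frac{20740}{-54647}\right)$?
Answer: $- \frac{1409679382473}{8743520} - \frac{19 i \sqrt{2}}{49200} \approx -1.6123 \cdot 10^{5} - 0.00054614 i$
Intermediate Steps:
$h{\left(L \right)} = \sqrt{2} \sqrt{L}$ ($h{\left(L \right)} = \sqrt{2 L} = \sqrt{2} \sqrt{L}$)
$\left(-161226 - \frac{1}{f{\left(-22 \right)}}\right) + \left(\frac{h{\left(-361 \right)}}{-49200} - \frac{20740}{-54647}\right) = \left(-161226 - \frac{1}{-160}\right) + \left(\frac{\sqrt{2} \sqrt{-361}}{-49200} - \frac{20740}{-54647}\right) = \left(-161226 - - \frac{1}{160}\right) + \left(\sqrt{2} \cdot 19 i \left(- \frac{1}{49200}\right) - - \frac{20740}{54647}\right) = \left(-161226 + \frac{1}{160}\right) + \left(19 i \sqrt{2} \left(- \frac{1}{49200}\right) + \frac{20740}{54647}\right) = - \frac{25796159}{160} + \left(- \frac{19 i \sqrt{2}}{49200} + \frac{20740}{54647}\right) = - \frac{25796159}{160} + \left(\frac{20740}{54647} - \frac{19 i \sqrt{2}}{49200}\right) = - \frac{1409679382473}{8743520} - \frac{19 i \sqrt{2}}{49200}$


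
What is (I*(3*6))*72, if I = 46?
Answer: 59616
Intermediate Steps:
(I*(3*6))*72 = (46*(3*6))*72 = (46*18)*72 = 828*72 = 59616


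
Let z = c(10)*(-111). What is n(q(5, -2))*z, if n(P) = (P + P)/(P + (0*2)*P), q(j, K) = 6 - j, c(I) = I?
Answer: -2220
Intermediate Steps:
n(P) = 2 (n(P) = (2*P)/(P + 0*P) = (2*P)/(P + 0) = (2*P)/P = 2)
z = -1110 (z = 10*(-111) = -1110)
n(q(5, -2))*z = 2*(-1110) = -2220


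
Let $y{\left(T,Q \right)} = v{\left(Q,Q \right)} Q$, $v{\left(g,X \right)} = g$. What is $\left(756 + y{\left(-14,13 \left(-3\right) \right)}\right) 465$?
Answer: $1058805$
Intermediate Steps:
$y{\left(T,Q \right)} = Q^{2}$ ($y{\left(T,Q \right)} = Q Q = Q^{2}$)
$\left(756 + y{\left(-14,13 \left(-3\right) \right)}\right) 465 = \left(756 + \left(13 \left(-3\right)\right)^{2}\right) 465 = \left(756 + \left(-39\right)^{2}\right) 465 = \left(756 + 1521\right) 465 = 2277 \cdot 465 = 1058805$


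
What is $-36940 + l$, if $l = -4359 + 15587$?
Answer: $-25712$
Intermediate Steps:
$l = 11228$
$-36940 + l = -36940 + 11228 = -25712$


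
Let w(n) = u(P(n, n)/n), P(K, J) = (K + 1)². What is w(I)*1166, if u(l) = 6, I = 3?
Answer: 6996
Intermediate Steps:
P(K, J) = (1 + K)²
w(n) = 6
w(I)*1166 = 6*1166 = 6996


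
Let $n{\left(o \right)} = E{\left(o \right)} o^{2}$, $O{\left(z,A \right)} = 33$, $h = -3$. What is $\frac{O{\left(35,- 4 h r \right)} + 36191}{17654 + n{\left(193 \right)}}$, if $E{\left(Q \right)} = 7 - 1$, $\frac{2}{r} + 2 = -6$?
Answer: $\frac{9056}{60287} \approx 0.15021$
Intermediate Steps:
$r = - \frac{1}{4}$ ($r = \frac{2}{-2 - 6} = \frac{2}{-8} = 2 \left(- \frac{1}{8}\right) = - \frac{1}{4} \approx -0.25$)
$E{\left(Q \right)} = 6$
$n{\left(o \right)} = 6 o^{2}$
$\frac{O{\left(35,- 4 h r \right)} + 36191}{17654 + n{\left(193 \right)}} = \frac{33 + 36191}{17654 + 6 \cdot 193^{2}} = \frac{36224}{17654 + 6 \cdot 37249} = \frac{36224}{17654 + 223494} = \frac{36224}{241148} = 36224 \cdot \frac{1}{241148} = \frac{9056}{60287}$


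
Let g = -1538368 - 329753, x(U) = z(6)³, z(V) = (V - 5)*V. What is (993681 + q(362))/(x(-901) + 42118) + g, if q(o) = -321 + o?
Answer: -39542020346/21167 ≈ -1.8681e+6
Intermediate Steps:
z(V) = V*(-5 + V) (z(V) = (-5 + V)*V = V*(-5 + V))
x(U) = 216 (x(U) = (6*(-5 + 6))³ = (6*1)³ = 6³ = 216)
g = -1868121
(993681 + q(362))/(x(-901) + 42118) + g = (993681 + (-321 + 362))/(216 + 42118) - 1868121 = (993681 + 41)/42334 - 1868121 = 993722*(1/42334) - 1868121 = 496861/21167 - 1868121 = -39542020346/21167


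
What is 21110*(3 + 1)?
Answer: 84440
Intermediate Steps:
21110*(3 + 1) = 21110*4 = 84440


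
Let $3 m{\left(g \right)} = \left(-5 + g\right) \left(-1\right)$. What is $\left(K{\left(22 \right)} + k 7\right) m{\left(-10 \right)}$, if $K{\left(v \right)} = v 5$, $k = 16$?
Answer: $1110$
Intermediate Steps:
$m{\left(g \right)} = \frac{5}{3} - \frac{g}{3}$ ($m{\left(g \right)} = \frac{\left(-5 + g\right) \left(-1\right)}{3} = \frac{5 - g}{3} = \frac{5}{3} - \frac{g}{3}$)
$K{\left(v \right)} = 5 v$
$\left(K{\left(22 \right)} + k 7\right) m{\left(-10 \right)} = \left(5 \cdot 22 + 16 \cdot 7\right) \left(\frac{5}{3} - - \frac{10}{3}\right) = \left(110 + 112\right) \left(\frac{5}{3} + \frac{10}{3}\right) = 222 \cdot 5 = 1110$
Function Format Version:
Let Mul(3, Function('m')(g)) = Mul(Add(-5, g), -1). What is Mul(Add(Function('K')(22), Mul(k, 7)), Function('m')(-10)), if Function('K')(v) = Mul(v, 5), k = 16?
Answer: 1110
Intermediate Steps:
Function('m')(g) = Add(Rational(5, 3), Mul(Rational(-1, 3), g)) (Function('m')(g) = Mul(Rational(1, 3), Mul(Add(-5, g), -1)) = Mul(Rational(1, 3), Add(5, Mul(-1, g))) = Add(Rational(5, 3), Mul(Rational(-1, 3), g)))
Function('K')(v) = Mul(5, v)
Mul(Add(Function('K')(22), Mul(k, 7)), Function('m')(-10)) = Mul(Add(Mul(5, 22), Mul(16, 7)), Add(Rational(5, 3), Mul(Rational(-1, 3), -10))) = Mul(Add(110, 112), Add(Rational(5, 3), Rational(10, 3))) = Mul(222, 5) = 1110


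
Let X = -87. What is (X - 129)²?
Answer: 46656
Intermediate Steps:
(X - 129)² = (-87 - 129)² = (-216)² = 46656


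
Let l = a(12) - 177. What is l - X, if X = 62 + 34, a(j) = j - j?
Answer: -273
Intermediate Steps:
a(j) = 0
l = -177 (l = 0 - 177 = -177)
X = 96
l - X = -177 - 1*96 = -177 - 96 = -273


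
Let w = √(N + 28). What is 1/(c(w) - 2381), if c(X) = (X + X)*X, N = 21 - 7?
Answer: -1/2297 ≈ -0.00043535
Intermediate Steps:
N = 14
w = √42 (w = √(14 + 28) = √42 ≈ 6.4807)
c(X) = 2*X² (c(X) = (2*X)*X = 2*X²)
1/(c(w) - 2381) = 1/(2*(√42)² - 2381) = 1/(2*42 - 2381) = 1/(84 - 2381) = 1/(-2297) = -1/2297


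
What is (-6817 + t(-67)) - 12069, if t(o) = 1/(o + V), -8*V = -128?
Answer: -963187/51 ≈ -18886.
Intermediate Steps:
V = 16 (V = -⅛*(-128) = 16)
t(o) = 1/(16 + o) (t(o) = 1/(o + 16) = 1/(16 + o))
(-6817 + t(-67)) - 12069 = (-6817 + 1/(16 - 67)) - 12069 = (-6817 + 1/(-51)) - 12069 = (-6817 - 1/51) - 12069 = -347668/51 - 12069 = -963187/51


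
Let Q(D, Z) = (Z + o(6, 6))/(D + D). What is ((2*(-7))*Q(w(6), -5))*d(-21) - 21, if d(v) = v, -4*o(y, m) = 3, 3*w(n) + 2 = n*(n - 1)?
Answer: -1785/16 ≈ -111.56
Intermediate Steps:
w(n) = -⅔ + n*(-1 + n)/3 (w(n) = -⅔ + (n*(n - 1))/3 = -⅔ + (n*(-1 + n))/3 = -⅔ + n*(-1 + n)/3)
o(y, m) = -¾ (o(y, m) = -¼*3 = -¾)
Q(D, Z) = (-¾ + Z)/(2*D) (Q(D, Z) = (Z - ¾)/(D + D) = (-¾ + Z)/((2*D)) = (-¾ + Z)*(1/(2*D)) = (-¾ + Z)/(2*D))
((2*(-7))*Q(w(6), -5))*d(-21) - 21 = ((2*(-7))*((-3 + 4*(-5))/(8*(-⅔ - ⅓*6 + (⅓)*6²))))*(-21) - 21 = -7*(-3 - 20)/(4*(-⅔ - 2 + (⅓)*36))*(-21) - 21 = -7*(-23)/(4*(-⅔ - 2 + 12))*(-21) - 21 = -7*(-23)/(4*28/3)*(-21) - 21 = -7*3*(-23)/(4*28)*(-21) - 21 = -14*(-69/224)*(-21) - 21 = (69/16)*(-21) - 21 = -1449/16 - 21 = -1785/16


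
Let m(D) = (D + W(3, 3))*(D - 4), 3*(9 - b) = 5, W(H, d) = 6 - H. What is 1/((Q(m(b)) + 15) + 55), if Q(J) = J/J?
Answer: 1/71 ≈ 0.014085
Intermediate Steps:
b = 22/3 (b = 9 - ⅓*5 = 9 - 5/3 = 22/3 ≈ 7.3333)
m(D) = (-4 + D)*(3 + D) (m(D) = (D + (6 - 1*3))*(D - 4) = (D + (6 - 3))*(-4 + D) = (D + 3)*(-4 + D) = (3 + D)*(-4 + D) = (-4 + D)*(3 + D))
Q(J) = 1
1/((Q(m(b)) + 15) + 55) = 1/((1 + 15) + 55) = 1/(16 + 55) = 1/71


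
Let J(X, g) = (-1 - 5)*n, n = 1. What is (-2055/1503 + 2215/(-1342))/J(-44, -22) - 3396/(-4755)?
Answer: 7782488089/6393972420 ≈ 1.2172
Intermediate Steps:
J(X, g) = -6 (J(X, g) = (-1 - 5)*1 = -6*1 = -6)
(-2055/1503 + 2215/(-1342))/J(-44, -22) - 3396/(-4755) = (-2055/1503 + 2215/(-1342))/(-6) - 3396/(-4755) = (-2055*1/1503 + 2215*(-1/1342))*(-⅙) - 3396*(-1/4755) = (-685/501 - 2215/1342)*(-⅙) + 1132/1585 = -2028985/672342*(-⅙) + 1132/1585 = 2028985/4034052 + 1132/1585 = 7782488089/6393972420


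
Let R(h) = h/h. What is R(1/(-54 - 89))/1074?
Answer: 1/1074 ≈ 0.00093110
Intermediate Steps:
R(h) = 1
R(1/(-54 - 89))/1074 = 1/1074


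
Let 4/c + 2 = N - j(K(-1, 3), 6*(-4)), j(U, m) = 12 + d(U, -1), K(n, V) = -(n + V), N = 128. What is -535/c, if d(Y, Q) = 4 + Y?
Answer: -14980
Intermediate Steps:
K(n, V) = -V - n (K(n, V) = -(V + n) = -V - n)
j(U, m) = 16 + U (j(U, m) = 12 + (4 + U) = 16 + U)
c = 1/28 (c = 4/(-2 + (128 - (16 + (-1*3 - 1*(-1))))) = 4/(-2 + (128 - (16 + (-3 + 1)))) = 4/(-2 + (128 - (16 - 2))) = 4/(-2 + (128 - 1*14)) = 4/(-2 + (128 - 14)) = 4/(-2 + 114) = 4/112 = 4*(1/112) = 1/28 ≈ 0.035714)
-535/c = -535/1/28 = -535*28 = -14980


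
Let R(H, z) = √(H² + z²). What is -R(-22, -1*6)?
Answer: -2*√130 ≈ -22.803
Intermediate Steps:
-R(-22, -1*6) = -√((-22)² + (-1*6)²) = -√(484 + (-6)²) = -√(484 + 36) = -√520 = -2*√130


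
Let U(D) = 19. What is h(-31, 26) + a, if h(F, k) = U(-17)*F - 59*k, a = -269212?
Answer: -271335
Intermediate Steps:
h(F, k) = -59*k + 19*F (h(F, k) = 19*F - 59*k = -59*k + 19*F)
h(-31, 26) + a = (-59*26 + 19*(-31)) - 269212 = (-1534 - 589) - 269212 = -2123 - 269212 = -271335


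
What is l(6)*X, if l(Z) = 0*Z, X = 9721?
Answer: 0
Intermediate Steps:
l(Z) = 0
l(6)*X = 0*9721 = 0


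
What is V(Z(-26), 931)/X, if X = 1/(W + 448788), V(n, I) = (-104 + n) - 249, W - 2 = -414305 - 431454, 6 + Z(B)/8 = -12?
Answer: 197293593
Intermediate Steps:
Z(B) = -144 (Z(B) = -48 + 8*(-12) = -48 - 96 = -144)
W = -845757 (W = 2 + (-414305 - 431454) = 2 - 845759 = -845757)
V(n, I) = -353 + n
X = -1/396969 (X = 1/(-845757 + 448788) = 1/(-396969) = -1/396969 ≈ -2.5191e-6)
V(Z(-26), 931)/X = (-353 - 144)/(-1/396969) = -497*(-396969) = 197293593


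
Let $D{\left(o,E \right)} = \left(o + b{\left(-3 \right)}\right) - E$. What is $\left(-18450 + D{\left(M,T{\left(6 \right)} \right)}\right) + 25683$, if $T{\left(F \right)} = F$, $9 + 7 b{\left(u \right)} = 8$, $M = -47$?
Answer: $\frac{50259}{7} \approx 7179.9$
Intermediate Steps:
$b{\left(u \right)} = - \frac{1}{7}$ ($b{\left(u \right)} = - \frac{9}{7} + \frac{1}{7} \cdot 8 = - \frac{9}{7} + \frac{8}{7} = - \frac{1}{7}$)
$D{\left(o,E \right)} = - \frac{1}{7} + o - E$ ($D{\left(o,E \right)} = \left(o - \frac{1}{7}\right) - E = \left(- \frac{1}{7} + o\right) - E = - \frac{1}{7} + o - E$)
$\left(-18450 + D{\left(M,T{\left(6 \right)} \right)}\right) + 25683 = \left(-18450 - \frac{372}{7}\right) + 25683 = - \frac{129522}{7} + 25683 = \frac{50259}{7}$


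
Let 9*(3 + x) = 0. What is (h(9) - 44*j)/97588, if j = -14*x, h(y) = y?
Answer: -1839/97588 ≈ -0.018845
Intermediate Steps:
x = -3 (x = -3 + (1/9)*0 = -3 + 0 = -3)
j = 42 (j = -14*(-3) = 42)
(h(9) - 44*j)/97588 = (9 - 44*42)/97588 = (9 - 1848)*(1/97588) = -1839*1/97588 = -1839/97588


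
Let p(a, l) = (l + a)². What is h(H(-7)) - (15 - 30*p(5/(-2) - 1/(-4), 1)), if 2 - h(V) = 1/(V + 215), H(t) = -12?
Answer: 55005/1624 ≈ 33.870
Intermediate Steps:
p(a, l) = (a + l)²
h(V) = 2 - 1/(215 + V) (h(V) = 2 - 1/(V + 215) = 2 - 1/(215 + V))
h(H(-7)) - (15 - 30*p(5/(-2) - 1/(-4), 1)) = (429 + 2*(-12))/(215 - 12) - (15 - 30*((5/(-2) - 1/(-4)) + 1)²) = (429 - 24)/203 - (15 - 30*((5*(-½) - 1*(-¼)) + 1)²) = (1/203)*405 - (15 - 30*((-5/2 + ¼) + 1)²) = 405/203 - (15 - 30*(-9/4 + 1)²) = 405/203 - (15 - 30*(-5/4)²) = 405/203 - (15 - 30*25/16) = 405/203 - (15 - 375/8) = 405/203 - 1*(-255/8) = 405/203 + 255/8 = 55005/1624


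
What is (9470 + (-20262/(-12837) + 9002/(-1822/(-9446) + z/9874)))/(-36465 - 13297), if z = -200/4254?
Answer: -14922927015578673/13226887685566393 ≈ -1.1282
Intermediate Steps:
z = -100/2127 (z = -200*1/4254 = -100/2127 ≈ -0.047015)
(9470 + (-20262/(-12837) + 9002/(-1822/(-9446) + z/9874)))/(-36465 - 13297) = (9470 + (-20262/(-12837) + 9002/(-1822/(-9446) - 100/2127/9874)))/(-36465 - 13297) = (9470 + (-20262*(-1/12837) + 9002/(-1822*(-1/9446) - 100/2127*1/9874)))/(-49762) = (9470 + (614/389 + 9002/(911/4723 - 50/10500999)))*(-1/49762) = (9470 + (614/389 + 9002/(9566173939/49596218277)))*(-1/49762) = (9470 + (614/389 + 9002*(49596218277/9566173939)))*(-1/49762) = (9470 + (614/389 + 63780736704222/1366596277))*(-1/49762) = (9470 + 24811545668056436/531605951753)*(-1/49762) = (29845854031157346/531605951753)*(-1/49762) = -14922927015578673/13226887685566393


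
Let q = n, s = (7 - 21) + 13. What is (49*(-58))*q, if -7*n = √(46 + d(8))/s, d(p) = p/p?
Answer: -406*√47 ≈ -2783.4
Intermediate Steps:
d(p) = 1
s = -1 (s = -14 + 13 = -1)
n = √47/7 (n = -√(46 + 1)/(7*(-1)) = -√47*(-1)/7 = -(-1)*√47/7 = √47/7 ≈ 0.97938)
q = √47/7 ≈ 0.97938
(49*(-58))*q = (49*(-58))*(√47/7) = -406*√47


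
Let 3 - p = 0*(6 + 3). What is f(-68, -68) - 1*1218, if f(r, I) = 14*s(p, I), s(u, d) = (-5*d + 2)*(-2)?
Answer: -10794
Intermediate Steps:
p = 3 (p = 3 - 0*(6 + 3) = 3 - 0*9 = 3 - 1*0 = 3 + 0 = 3)
s(u, d) = -4 + 10*d (s(u, d) = (2 - 5*d)*(-2) = -4 + 10*d)
f(r, I) = -56 + 140*I (f(r, I) = 14*(-4 + 10*I) = -56 + 140*I)
f(-68, -68) - 1*1218 = (-56 + 140*(-68)) - 1*1218 = (-56 - 9520) - 1218 = -9576 - 1218 = -10794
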